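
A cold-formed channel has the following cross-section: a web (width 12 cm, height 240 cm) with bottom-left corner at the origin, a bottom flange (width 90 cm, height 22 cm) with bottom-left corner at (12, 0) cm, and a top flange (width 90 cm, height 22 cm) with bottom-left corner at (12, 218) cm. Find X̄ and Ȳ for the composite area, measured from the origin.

X̄ = 35.53 cm, Ȳ = 120.00 cm

Part | A | x̄ᵢ | ȳᵢ | A·x̄ᵢ | A·ȳᵢ
web | 2880.00 | 6.00 | 120.00 | 17280.00 | 345600.00
bottom flange | 1980.00 | 57.00 | 11.00 | 112860.00 | 21780.00
top flange | 1980.00 | 57.00 | 229.00 | 112860.00 | 453420.00
Σ | 6840.00 |  |  | 243000.00 | 820800.00
X̄ = 243000.00 / 6840.00 = 35.53 cm
Ȳ = 820800.00 / 6840.00 = 120.00 cm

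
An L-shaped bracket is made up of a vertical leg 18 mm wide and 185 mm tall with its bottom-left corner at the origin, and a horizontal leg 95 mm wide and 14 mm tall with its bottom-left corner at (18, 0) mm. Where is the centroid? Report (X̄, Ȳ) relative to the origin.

Part | A | x̄ᵢ | ȳᵢ | A·x̄ᵢ | A·ȳᵢ
vertical leg | 3330.00 | 9.00 | 92.50 | 29970.00 | 308025.00
horizontal leg | 1330.00 | 65.50 | 7.00 | 87115.00 | 9310.00
Σ | 4660.00 |  |  | 117085.00 | 317335.00
X̄ = 117085.00 / 4660.00 = 25.13 mm
Ȳ = 317335.00 / 4660.00 = 68.10 mm

X̄ = 25.13 mm, Ȳ = 68.10 mm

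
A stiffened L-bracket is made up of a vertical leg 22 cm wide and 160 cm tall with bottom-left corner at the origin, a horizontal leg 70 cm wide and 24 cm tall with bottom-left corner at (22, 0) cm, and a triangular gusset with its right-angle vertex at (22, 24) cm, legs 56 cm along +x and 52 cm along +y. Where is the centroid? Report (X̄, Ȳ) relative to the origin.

X̄ = 29.10 cm, Ȳ = 54.38 cm

vertical leg: A = 22 × 160 = 3520.00, centroid at (11.00, 80.00).
horizontal leg: A = 70 × 24 = 1680.00, centroid at (57.00, 12.00).
gusset: A = ½·56·52 = 1456.00, centroid at (40.67, 41.33).
ΣA = 6656.00 cm²
ΣAX̄ = (3520.00)(11.00) + (1680.00)(57.00) + (1456.00)(40.67) = 193690.67 cm³
ΣAȲ = (3520.00)(80.00) + (1680.00)(12.00) + (1456.00)(41.33) = 361941.33 cm³
X̄ = 193690.67 / 6656.00 = 29.10 cm
Ȳ = 361941.33 / 6656.00 = 54.38 cm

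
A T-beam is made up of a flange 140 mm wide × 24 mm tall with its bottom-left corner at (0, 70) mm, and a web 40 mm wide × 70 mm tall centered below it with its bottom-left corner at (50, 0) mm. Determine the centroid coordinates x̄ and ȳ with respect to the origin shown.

x̄ = 70.00 mm, ȳ = 60.64 mm

Part | A | x̄ᵢ | ȳᵢ | A·x̄ᵢ | A·ȳᵢ
web | 2800.00 | 70.00 | 35.00 | 196000.00 | 98000.00
flange | 3360.00 | 70.00 | 82.00 | 235200.00 | 275520.00
Σ | 6160.00 |  |  | 431200.00 | 373520.00
x̄ = 431200.00 / 6160.00 = 70.00 mm
ȳ = 373520.00 / 6160.00 = 60.64 mm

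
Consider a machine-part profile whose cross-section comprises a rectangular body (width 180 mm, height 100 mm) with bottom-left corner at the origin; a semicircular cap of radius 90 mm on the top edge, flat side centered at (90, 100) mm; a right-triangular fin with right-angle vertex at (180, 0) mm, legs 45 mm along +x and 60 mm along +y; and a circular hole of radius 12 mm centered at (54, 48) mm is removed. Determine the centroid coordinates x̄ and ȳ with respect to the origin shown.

rectangular body: A = 180 × 100 = 18000.00, centroid at (90.00, 50.00).
semicircular top: A = ½π·90² = 12723.45, centroid at (90.00, 138.20).
triangular fin: A = ½·45·60 = 1350.00, centroid at (195.00, 20.00).
hole: A = −π·12² = -452.39, centroid at (54.00, 48.00).
ΣA = 31621.06 mm², ΣAx̄ = 3003931.50 mm³, ΣAȳ = 2663630.34 mm³.
x̄ = 3003931.50/31621.06 = 95.00 mm; ȳ = 2663630.34/31621.06 = 84.24 mm.

x̄ = 95.00 mm, ȳ = 84.24 mm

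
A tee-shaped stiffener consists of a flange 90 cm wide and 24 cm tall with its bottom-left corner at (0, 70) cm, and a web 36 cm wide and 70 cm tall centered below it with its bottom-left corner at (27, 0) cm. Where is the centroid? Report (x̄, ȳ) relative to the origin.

x̄ = 45.00 cm, ȳ = 56.69 cm

web: A = 36 × 70 = 2520.00, centroid at (45.00, 35.00).
flange: A = 90 × 24 = 2160.00, centroid at (45.00, 82.00).
ΣA = 4680.00 cm², ΣAx̄ = 210600.00 cm³, ΣAȳ = 265320.00 cm³.
x̄ = 210600.00/4680.00 = 45.00 cm; ȳ = 265320.00/4680.00 = 56.69 cm.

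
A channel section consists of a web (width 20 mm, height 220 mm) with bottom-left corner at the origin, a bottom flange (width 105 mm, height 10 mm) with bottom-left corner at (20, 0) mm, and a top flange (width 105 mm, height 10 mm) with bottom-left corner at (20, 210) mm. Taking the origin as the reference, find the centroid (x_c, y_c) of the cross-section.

x_c = 30.19 mm, y_c = 110.00 mm

web: A = 20 × 220 = 4400.00, centroid at (10.00, 110.00).
bottom flange: A = 105 × 10 = 1050.00, centroid at (72.50, 5.00).
top flange: A = 105 × 10 = 1050.00, centroid at (72.50, 215.00).
ΣA = 6500.00 mm², ΣAx_c = 196250.00 mm³, ΣAy_c = 715000.00 mm³.
x_c = 196250.00/6500.00 = 30.19 mm; y_c = 715000.00/6500.00 = 110.00 mm.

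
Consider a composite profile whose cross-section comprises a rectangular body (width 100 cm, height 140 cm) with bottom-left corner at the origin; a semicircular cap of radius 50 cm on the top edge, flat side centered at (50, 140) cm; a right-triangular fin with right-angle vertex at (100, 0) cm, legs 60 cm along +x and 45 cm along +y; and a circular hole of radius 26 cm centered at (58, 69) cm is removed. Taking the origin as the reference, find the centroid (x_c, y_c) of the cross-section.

rectangular body: A = 100 × 140 = 14000.00, centroid at (50.00, 70.00).
semicircular top: A = ½π·50² = 3926.99, centroid at (50.00, 161.22).
triangular fin: A = ½·60·45 = 1350.00, centroid at (120.00, 15.00).
hole: A = −π·26² = -2123.72, centroid at (58.00, 69.00).
ΣA = 17153.27 cm², ΣAx_c = 935173.98 cm³, ΣAy_c = 1486825.60 cm³.
x_c = 935173.98/17153.27 = 54.52 cm; y_c = 1486825.60/17153.27 = 86.68 cm.

x_c = 54.52 cm, y_c = 86.68 cm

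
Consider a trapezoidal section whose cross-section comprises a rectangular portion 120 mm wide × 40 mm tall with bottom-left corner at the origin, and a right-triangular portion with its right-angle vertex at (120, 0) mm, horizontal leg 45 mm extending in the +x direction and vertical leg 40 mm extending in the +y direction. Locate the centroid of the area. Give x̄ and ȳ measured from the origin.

x̄ = 71.84 mm, ȳ = 18.95 mm

rectangular portion: A = 120 × 40 = 4800.00, centroid at (60.00, 20.00).
triangular portion: A = ½·45·40 = 900.00, centroid at (135.00, 13.33).
ΣA = 5700.00 mm², ΣAx̄ = 409500.00 mm³, ΣAȳ = 108000.00 mm³.
x̄ = 409500.00/5700.00 = 71.84 mm; ȳ = 108000.00/5700.00 = 18.95 mm.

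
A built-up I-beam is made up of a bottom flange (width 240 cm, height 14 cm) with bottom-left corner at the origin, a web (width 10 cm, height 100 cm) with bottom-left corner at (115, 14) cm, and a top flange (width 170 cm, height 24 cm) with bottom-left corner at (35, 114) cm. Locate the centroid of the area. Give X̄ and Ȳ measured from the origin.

X̄ = 120.00 cm, Ȳ = 71.28 cm

bottom flange: A = 240 × 14 = 3360.00, centroid at (120.00, 7.00).
web: A = 10 × 100 = 1000.00, centroid at (120.00, 64.00).
top flange: A = 170 × 24 = 4080.00, centroid at (120.00, 126.00).
ΣA = 8440.00 cm²
ΣAX̄ = (3360.00)(120.00) + (1000.00)(120.00) + (4080.00)(120.00) = 1012800.00 cm³
ΣAȲ = (3360.00)(7.00) + (1000.00)(64.00) + (4080.00)(126.00) = 601600.00 cm³
X̄ = 1012800.00 / 8440.00 = 120.00 cm
Ȳ = 601600.00 / 8440.00 = 71.28 cm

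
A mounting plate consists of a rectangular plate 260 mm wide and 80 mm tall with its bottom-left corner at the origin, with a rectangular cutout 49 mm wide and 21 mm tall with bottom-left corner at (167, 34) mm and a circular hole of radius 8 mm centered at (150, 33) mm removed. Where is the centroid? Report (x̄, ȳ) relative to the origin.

x̄ = 126.56 mm, ȳ = 39.84 mm

plate: A = 260 × 80 = 20800.00, centroid at (130.00, 40.00).
hole 1: A = −(49 × 21) = -1029.00, centroid at (191.50, 44.50).
hole 2: A = −π·8² = -201.06, centroid at (150.00, 33.00).
ΣA = 19569.94 mm²
ΣAx̄ = (20800.00)(130.00) + (-1029.00)(191.50) + (-201.06)(150.00) = 2476787.21 mm³
ΣAȳ = (20800.00)(40.00) + (-1029.00)(44.50) + (-201.06)(33.00) = 779574.46 mm³
x̄ = 2476787.21 / 19569.94 = 126.56 mm
ȳ = 779574.46 / 19569.94 = 39.84 mm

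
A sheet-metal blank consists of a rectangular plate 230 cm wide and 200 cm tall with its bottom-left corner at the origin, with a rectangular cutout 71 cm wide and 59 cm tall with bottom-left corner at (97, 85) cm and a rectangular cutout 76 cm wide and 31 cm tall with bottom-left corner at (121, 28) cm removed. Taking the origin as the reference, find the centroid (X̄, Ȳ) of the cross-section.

X̄ = 110.51 cm, Ȳ = 101.83 cm

plate: A = 230 × 200 = 46000.00, centroid at (115.00, 100.00).
hole 1: A = −(71 × 59) = -4189.00, centroid at (132.50, 114.50).
hole 2: A = −(76 × 31) = -2356.00, centroid at (159.00, 43.50).
ΣA = 39455.00 cm², ΣAX̄ = 4360353.50 cm³, ΣAȲ = 4017873.50 cm³.
X̄ = 4360353.50/39455.00 = 110.51 cm; Ȳ = 4017873.50/39455.00 = 101.83 cm.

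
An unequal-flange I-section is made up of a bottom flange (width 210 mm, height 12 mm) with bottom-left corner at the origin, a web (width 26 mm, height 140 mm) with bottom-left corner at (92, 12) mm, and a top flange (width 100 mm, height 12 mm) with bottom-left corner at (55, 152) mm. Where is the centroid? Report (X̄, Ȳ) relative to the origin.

bottom flange: A = 210 × 12 = 2520.00, centroid at (105.00, 6.00).
web: A = 26 × 140 = 3640.00, centroid at (105.00, 82.00).
top flange: A = 100 × 12 = 1200.00, centroid at (105.00, 158.00).
ΣA = 7360.00 mm²
ΣAX̄ = (2520.00)(105.00) + (3640.00)(105.00) + (1200.00)(105.00) = 772800.00 mm³
ΣAȲ = (2520.00)(6.00) + (3640.00)(82.00) + (1200.00)(158.00) = 503200.00 mm³
X̄ = 772800.00 / 7360.00 = 105.00 mm
Ȳ = 503200.00 / 7360.00 = 68.37 mm

X̄ = 105.00 mm, Ȳ = 68.37 mm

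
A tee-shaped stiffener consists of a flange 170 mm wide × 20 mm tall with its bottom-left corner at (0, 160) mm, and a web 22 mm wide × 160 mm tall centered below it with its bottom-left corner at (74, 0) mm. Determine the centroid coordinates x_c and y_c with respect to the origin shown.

x_c = 85.00 mm, y_c = 124.22 mm

web: A = 22 × 160 = 3520.00, centroid at (85.00, 80.00).
flange: A = 170 × 20 = 3400.00, centroid at (85.00, 170.00).
ΣA = 6920.00 mm², ΣAx_c = 588200.00 mm³, ΣAy_c = 859600.00 mm³.
x_c = 588200.00/6920.00 = 85.00 mm; y_c = 859600.00/6920.00 = 124.22 mm.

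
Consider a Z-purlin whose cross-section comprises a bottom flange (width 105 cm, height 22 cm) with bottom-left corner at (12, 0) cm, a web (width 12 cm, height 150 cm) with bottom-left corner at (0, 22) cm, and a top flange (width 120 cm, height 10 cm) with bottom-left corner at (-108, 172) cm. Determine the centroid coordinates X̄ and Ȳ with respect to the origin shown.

bottom flange: A = 105 × 22 = 2310.00, centroid at (64.50, 11.00).
web: A = 12 × 150 = 1800.00, centroid at (6.00, 97.00).
top flange: A = 120 × 10 = 1200.00, centroid at (-48.00, 177.00).
ΣA = 5310.00 cm², ΣAX̄ = 102195.00 cm³, ΣAȲ = 412410.00 cm³.
X̄ = 102195.00/5310.00 = 19.25 cm; Ȳ = 412410.00/5310.00 = 77.67 cm.

X̄ = 19.25 cm, Ȳ = 77.67 cm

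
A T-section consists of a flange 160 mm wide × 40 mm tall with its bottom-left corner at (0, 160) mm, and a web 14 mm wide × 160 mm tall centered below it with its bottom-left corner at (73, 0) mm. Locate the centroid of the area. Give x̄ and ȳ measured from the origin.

x̄ = 80.00 mm, ȳ = 154.07 mm

web: A = 14 × 160 = 2240.00, centroid at (80.00, 80.00).
flange: A = 160 × 40 = 6400.00, centroid at (80.00, 180.00).
ΣA = 8640.00 mm², ΣAx̄ = 691200.00 mm³, ΣAȳ = 1331200.00 mm³.
x̄ = 691200.00/8640.00 = 80.00 mm; ȳ = 1331200.00/8640.00 = 154.07 mm.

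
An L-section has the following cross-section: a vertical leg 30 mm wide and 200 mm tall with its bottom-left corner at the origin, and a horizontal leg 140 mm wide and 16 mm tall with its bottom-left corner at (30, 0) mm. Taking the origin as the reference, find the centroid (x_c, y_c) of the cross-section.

x_c = 38.11 mm, y_c = 74.99 mm

Part | A | x̄ᵢ | ȳᵢ | A·x̄ᵢ | A·ȳᵢ
vertical leg | 6000.00 | 15.00 | 100.00 | 90000.00 | 600000.00
horizontal leg | 2240.00 | 100.00 | 8.00 | 224000.00 | 17920.00
Σ | 8240.00 |  |  | 314000.00 | 617920.00
x_c = 314000.00 / 8240.00 = 38.11 mm
y_c = 617920.00 / 8240.00 = 74.99 mm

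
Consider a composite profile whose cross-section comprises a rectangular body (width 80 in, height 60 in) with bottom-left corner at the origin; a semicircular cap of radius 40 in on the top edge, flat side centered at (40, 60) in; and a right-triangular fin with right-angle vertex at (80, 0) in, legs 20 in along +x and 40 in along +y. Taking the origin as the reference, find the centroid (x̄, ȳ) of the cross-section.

x̄ = 42.42 in, ȳ = 44.44 in

rectangular body: A = 80 × 60 = 4800.00, centroid at (40.00, 30.00).
semicircular top: A = ½π·40² = 2513.27, centroid at (40.00, 76.98).
triangular fin: A = ½·20·40 = 400.00, centroid at (86.67, 13.33).
ΣA = 7713.27 in²
ΣAx̄ = (4800.00)(40.00) + (2513.27)(40.00) + (400.00)(86.67) = 327197.63 in³
ΣAȳ = (4800.00)(30.00) + (2513.27)(76.98) + (400.00)(13.33) = 342796.45 in³
x̄ = 327197.63 / 7713.27 = 42.42 in
ȳ = 342796.45 / 7713.27 = 44.44 in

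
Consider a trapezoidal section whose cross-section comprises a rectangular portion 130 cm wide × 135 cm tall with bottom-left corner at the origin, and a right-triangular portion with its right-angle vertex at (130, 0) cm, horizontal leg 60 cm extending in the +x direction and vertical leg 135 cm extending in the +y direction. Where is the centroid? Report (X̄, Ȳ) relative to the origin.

X̄ = 80.94 cm, Ȳ = 63.28 cm

Part | A | x̄ᵢ | ȳᵢ | A·x̄ᵢ | A·ȳᵢ
rectangular portion | 17550.00 | 65.00 | 67.50 | 1140750.00 | 1184625.00
triangular portion | 4050.00 | 150.00 | 45.00 | 607500.00 | 182250.00
Σ | 21600.00 |  |  | 1748250.00 | 1366875.00
X̄ = 1748250.00 / 21600.00 = 80.94 cm
Ȳ = 1366875.00 / 21600.00 = 63.28 cm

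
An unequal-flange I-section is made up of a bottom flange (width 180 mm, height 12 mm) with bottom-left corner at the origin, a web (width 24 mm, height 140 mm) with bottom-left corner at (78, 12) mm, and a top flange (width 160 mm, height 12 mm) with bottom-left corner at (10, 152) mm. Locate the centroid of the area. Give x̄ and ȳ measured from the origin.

Part | A | x̄ᵢ | ȳᵢ | A·x̄ᵢ | A·ȳᵢ
bottom flange | 2160.00 | 90.00 | 6.00 | 194400.00 | 12960.00
web | 3360.00 | 90.00 | 82.00 | 302400.00 | 275520.00
top flange | 1920.00 | 90.00 | 158.00 | 172800.00 | 303360.00
Σ | 7440.00 |  |  | 669600.00 | 591840.00
x̄ = 669600.00 / 7440.00 = 90.00 mm
ȳ = 591840.00 / 7440.00 = 79.55 mm

x̄ = 90.00 mm, ȳ = 79.55 mm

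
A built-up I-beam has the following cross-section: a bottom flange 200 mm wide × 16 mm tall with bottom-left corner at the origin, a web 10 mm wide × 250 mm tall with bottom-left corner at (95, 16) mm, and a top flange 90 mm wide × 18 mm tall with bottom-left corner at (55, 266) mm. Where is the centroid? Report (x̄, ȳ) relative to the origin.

x̄ = 100.00 mm, ȳ = 112.51 mm

bottom flange: A = 200 × 16 = 3200.00, centroid at (100.00, 8.00).
web: A = 10 × 250 = 2500.00, centroid at (100.00, 141.00).
top flange: A = 90 × 18 = 1620.00, centroid at (100.00, 275.00).
ΣA = 7320.00 mm², ΣAx̄ = 732000.00 mm³, ΣAȳ = 823600.00 mm³.
x̄ = 732000.00/7320.00 = 100.00 mm; ȳ = 823600.00/7320.00 = 112.51 mm.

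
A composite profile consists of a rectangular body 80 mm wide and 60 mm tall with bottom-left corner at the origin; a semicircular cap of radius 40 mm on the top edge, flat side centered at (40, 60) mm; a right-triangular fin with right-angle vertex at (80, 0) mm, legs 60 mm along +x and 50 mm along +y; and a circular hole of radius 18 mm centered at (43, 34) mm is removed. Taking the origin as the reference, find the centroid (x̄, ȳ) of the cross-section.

x̄ = 51.15 mm, ȳ = 42.06 mm

rectangular body: A = 80 × 60 = 4800.00, centroid at (40.00, 30.00).
semicircular top: A = ½π·40² = 2513.27, centroid at (40.00, 76.98).
triangular fin: A = ½·60·50 = 1500.00, centroid at (100.00, 16.67).
hole: A = −π·18² = -1017.88, centroid at (43.00, 34.00).
ΣA = 7795.40 mm², ΣAx̄ = 398762.30 mm³, ΣAȳ = 327855.33 mm³.
x̄ = 398762.30/7795.40 = 51.15 mm; ȳ = 327855.33/7795.40 = 42.06 mm.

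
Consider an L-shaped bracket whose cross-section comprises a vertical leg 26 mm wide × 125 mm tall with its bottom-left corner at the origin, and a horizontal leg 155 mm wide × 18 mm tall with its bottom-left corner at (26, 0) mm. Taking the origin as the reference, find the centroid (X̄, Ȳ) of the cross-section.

Part | A | x̄ᵢ | ȳᵢ | A·x̄ᵢ | A·ȳᵢ
vertical leg | 3250.00 | 13.00 | 62.50 | 42250.00 | 203125.00
horizontal leg | 2790.00 | 103.50 | 9.00 | 288765.00 | 25110.00
Σ | 6040.00 |  |  | 331015.00 | 228235.00
X̄ = 331015.00 / 6040.00 = 54.80 mm
Ȳ = 228235.00 / 6040.00 = 37.79 mm

X̄ = 54.80 mm, Ȳ = 37.79 mm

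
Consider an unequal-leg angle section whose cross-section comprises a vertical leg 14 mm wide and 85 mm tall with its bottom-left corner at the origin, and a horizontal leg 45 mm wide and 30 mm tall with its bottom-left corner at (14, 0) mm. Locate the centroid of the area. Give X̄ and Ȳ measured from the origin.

Part | A | x̄ᵢ | ȳᵢ | A·x̄ᵢ | A·ȳᵢ
vertical leg | 1190.00 | 7.00 | 42.50 | 8330.00 | 50575.00
horizontal leg | 1350.00 | 36.50 | 15.00 | 49275.00 | 20250.00
Σ | 2540.00 |  |  | 57605.00 | 70825.00
X̄ = 57605.00 / 2540.00 = 22.68 mm
Ȳ = 70825.00 / 2540.00 = 27.88 mm

X̄ = 22.68 mm, Ȳ = 27.88 mm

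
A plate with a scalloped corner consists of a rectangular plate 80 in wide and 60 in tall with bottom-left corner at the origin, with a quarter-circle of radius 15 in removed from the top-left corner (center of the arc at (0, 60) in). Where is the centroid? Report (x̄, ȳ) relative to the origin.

x̄ = 41.29 in, ȳ = 29.10 in

plate: A = 80 × 60 = 4800.00, centroid at (40.00, 30.00).
removed quarter-circle: A = −¼π·15² = -176.71, centroid at (6.37, 53.63).
ΣA = 4623.29 in², ΣAx̄ = 190875.00 in³, ΣAȳ = 134522.12 in³.
x̄ = 190875.00/4623.29 = 41.29 in; ȳ = 134522.12/4623.29 = 29.10 in.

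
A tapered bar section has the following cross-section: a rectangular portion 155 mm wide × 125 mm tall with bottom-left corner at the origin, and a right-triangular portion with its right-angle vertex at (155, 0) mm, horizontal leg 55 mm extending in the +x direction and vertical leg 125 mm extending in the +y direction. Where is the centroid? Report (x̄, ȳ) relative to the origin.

rectangular portion: A = 155 × 125 = 19375.00, centroid at (77.50, 62.50).
triangular portion: A = ½·55·125 = 3437.50, centroid at (173.33, 41.67).
ΣA = 22812.50 mm²
ΣAx̄ = (19375.00)(77.50) + (3437.50)(173.33) = 2097395.83 mm³
ΣAȳ = (19375.00)(62.50) + (3437.50)(41.67) = 1354166.67 mm³
x̄ = 2097395.83 / 22812.50 = 91.94 mm
ȳ = 1354166.67 / 22812.50 = 59.36 mm

x̄ = 91.94 mm, ȳ = 59.36 mm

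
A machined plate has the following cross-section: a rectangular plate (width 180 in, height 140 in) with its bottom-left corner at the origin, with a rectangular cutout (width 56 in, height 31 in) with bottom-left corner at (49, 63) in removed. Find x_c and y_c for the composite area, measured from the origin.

plate: A = 180 × 140 = 25200.00, centroid at (90.00, 70.00).
hole: A = −(56 × 31) = -1736.00, centroid at (77.00, 78.50).
ΣA = 23464.00 in²
ΣAx_c = (25200.00)(90.00) + (-1736.00)(77.00) = 2134328.00 in³
ΣAy_c = (25200.00)(70.00) + (-1736.00)(78.50) = 1627724.00 in³
x_c = 2134328.00 / 23464.00 = 90.96 in
y_c = 1627724.00 / 23464.00 = 69.37 in

x_c = 90.96 in, y_c = 69.37 in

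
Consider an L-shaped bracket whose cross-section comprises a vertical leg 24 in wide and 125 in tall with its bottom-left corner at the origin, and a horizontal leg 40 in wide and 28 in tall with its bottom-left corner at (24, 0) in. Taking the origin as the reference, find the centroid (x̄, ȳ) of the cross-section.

Part | A | x̄ᵢ | ȳᵢ | A·x̄ᵢ | A·ȳᵢ
vertical leg | 3000.00 | 12.00 | 62.50 | 36000.00 | 187500.00
horizontal leg | 1120.00 | 44.00 | 14.00 | 49280.00 | 15680.00
Σ | 4120.00 |  |  | 85280.00 | 203180.00
x̄ = 85280.00 / 4120.00 = 20.70 in
ȳ = 203180.00 / 4120.00 = 49.32 in

x̄ = 20.70 in, ȳ = 49.32 in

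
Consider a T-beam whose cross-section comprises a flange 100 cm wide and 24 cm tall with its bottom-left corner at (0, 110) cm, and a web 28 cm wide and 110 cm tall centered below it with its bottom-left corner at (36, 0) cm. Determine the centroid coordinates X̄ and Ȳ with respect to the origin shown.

web: A = 28 × 110 = 3080.00, centroid at (50.00, 55.00).
flange: A = 100 × 24 = 2400.00, centroid at (50.00, 122.00).
ΣA = 5480.00 cm²
ΣAX̄ = (3080.00)(50.00) + (2400.00)(50.00) = 274000.00 cm³
ΣAȲ = (3080.00)(55.00) + (2400.00)(122.00) = 462200.00 cm³
X̄ = 274000.00 / 5480.00 = 50.00 cm
Ȳ = 462200.00 / 5480.00 = 84.34 cm

X̄ = 50.00 cm, Ȳ = 84.34 cm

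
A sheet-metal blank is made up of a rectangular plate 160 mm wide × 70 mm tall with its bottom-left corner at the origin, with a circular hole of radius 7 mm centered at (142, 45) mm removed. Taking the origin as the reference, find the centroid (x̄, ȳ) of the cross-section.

Part | A | x̄ᵢ | ȳᵢ | A·x̄ᵢ | A·ȳᵢ
plate | 11200.00 | 80.00 | 35.00 | 896000.00 | 392000.00
hole | -153.94 | 142.00 | 45.00 | -21859.20 | -6927.21
Σ | 11046.06 |  |  | 874140.80 | 385072.79
x̄ = 874140.80 / 11046.06 = 79.14 mm
ȳ = 385072.79 / 11046.06 = 34.86 mm

x̄ = 79.14 mm, ȳ = 34.86 mm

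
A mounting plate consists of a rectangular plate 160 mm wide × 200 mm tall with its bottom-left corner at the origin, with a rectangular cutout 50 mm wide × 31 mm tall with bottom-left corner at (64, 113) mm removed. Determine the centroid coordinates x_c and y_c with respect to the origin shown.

x_c = 79.54 mm, y_c = 98.55 mm

plate: A = 160 × 200 = 32000.00, centroid at (80.00, 100.00).
hole: A = −(50 × 31) = -1550.00, centroid at (89.00, 128.50).
ΣA = 30450.00 mm²
ΣAx_c = (32000.00)(80.00) + (-1550.00)(89.00) = 2422050.00 mm³
ΣAy_c = (32000.00)(100.00) + (-1550.00)(128.50) = 3000825.00 mm³
x_c = 2422050.00 / 30450.00 = 79.54 mm
y_c = 3000825.00 / 30450.00 = 98.55 mm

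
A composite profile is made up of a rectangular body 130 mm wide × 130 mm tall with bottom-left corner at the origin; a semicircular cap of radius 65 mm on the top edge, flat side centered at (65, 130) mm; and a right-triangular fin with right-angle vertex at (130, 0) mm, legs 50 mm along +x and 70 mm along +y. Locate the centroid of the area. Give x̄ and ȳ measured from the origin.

x̄ = 70.65 mm, ȳ = 86.42 mm

rectangular body: A = 130 × 130 = 16900.00, centroid at (65.00, 65.00).
semicircular top: A = ½π·65² = 6636.61, centroid at (65.00, 157.59).
triangular fin: A = ½·50·70 = 1750.00, centroid at (146.67, 23.33).
ΣA = 25286.61 mm², ΣAx̄ = 1786546.61 mm³, ΣAȳ = 2185176.55 mm³.
x̄ = 1786546.61/25286.61 = 70.65 mm; ȳ = 2185176.55/25286.61 = 86.42 mm.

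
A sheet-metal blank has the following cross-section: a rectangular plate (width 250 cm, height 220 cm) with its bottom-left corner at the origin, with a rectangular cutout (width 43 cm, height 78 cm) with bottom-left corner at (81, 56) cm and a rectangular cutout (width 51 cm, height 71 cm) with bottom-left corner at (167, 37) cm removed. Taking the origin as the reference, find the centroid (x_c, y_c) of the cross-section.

x_c = 121.48 cm, y_c = 113.88 cm

Part | A | x̄ᵢ | ȳᵢ | A·x̄ᵢ | A·ȳᵢ
plate | 55000.00 | 125.00 | 110.00 | 6875000.00 | 6050000.00
hole 1 | -3354.00 | 102.50 | 95.00 | -343785.00 | -318630.00
hole 2 | -3621.00 | 192.50 | 72.50 | -697042.50 | -262522.50
Σ | 48025.00 |  |  | 5834172.50 | 5468847.50
x_c = 5834172.50 / 48025.00 = 121.48 cm
y_c = 5468847.50 / 48025.00 = 113.88 cm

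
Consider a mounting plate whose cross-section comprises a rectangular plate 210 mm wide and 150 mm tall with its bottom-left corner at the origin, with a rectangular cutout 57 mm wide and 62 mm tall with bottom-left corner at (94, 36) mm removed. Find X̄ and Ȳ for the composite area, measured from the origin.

X̄ = 102.79 mm, Ȳ = 76.01 mm

plate: A = 210 × 150 = 31500.00, centroid at (105.00, 75.00).
hole: A = −(57 × 62) = -3534.00, centroid at (122.50, 67.00).
ΣA = 27966.00 mm², ΣAX̄ = 2874585.00 mm³, ΣAȲ = 2125722.00 mm³.
X̄ = 2874585.00/27966.00 = 102.79 mm; Ȳ = 2125722.00/27966.00 = 76.01 mm.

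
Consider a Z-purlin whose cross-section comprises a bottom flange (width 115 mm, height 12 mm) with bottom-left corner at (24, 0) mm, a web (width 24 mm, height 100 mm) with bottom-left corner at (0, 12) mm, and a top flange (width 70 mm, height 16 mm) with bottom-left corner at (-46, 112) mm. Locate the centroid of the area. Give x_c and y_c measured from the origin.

bottom flange: A = 115 × 12 = 1380.00, centroid at (81.50, 6.00).
web: A = 24 × 100 = 2400.00, centroid at (12.00, 62.00).
top flange: A = 70 × 16 = 1120.00, centroid at (-11.00, 120.00).
ΣA = 4900.00 mm², ΣAx_c = 128950.00 mm³, ΣAy_c = 291480.00 mm³.
x_c = 128950.00/4900.00 = 26.32 mm; y_c = 291480.00/4900.00 = 59.49 mm.

x_c = 26.32 mm, y_c = 59.49 mm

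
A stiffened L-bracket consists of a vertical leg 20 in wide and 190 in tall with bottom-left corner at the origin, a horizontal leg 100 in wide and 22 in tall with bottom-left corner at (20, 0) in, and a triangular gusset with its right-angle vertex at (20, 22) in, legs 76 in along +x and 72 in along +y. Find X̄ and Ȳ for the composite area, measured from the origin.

vertical leg: A = 20 × 190 = 3800.00, centroid at (10.00, 95.00).
horizontal leg: A = 100 × 22 = 2200.00, centroid at (70.00, 11.00).
gusset: A = ½·76·72 = 2736.00, centroid at (45.33, 46.00).
ΣA = 8736.00 in²
ΣAX̄ = (3800.00)(10.00) + (2200.00)(70.00) + (2736.00)(45.33) = 316032.00 in³
ΣAȲ = (3800.00)(95.00) + (2200.00)(11.00) + (2736.00)(46.00) = 511056.00 in³
X̄ = 316032.00 / 8736.00 = 36.18 in
Ȳ = 511056.00 / 8736.00 = 58.50 in

X̄ = 36.18 in, Ȳ = 58.50 in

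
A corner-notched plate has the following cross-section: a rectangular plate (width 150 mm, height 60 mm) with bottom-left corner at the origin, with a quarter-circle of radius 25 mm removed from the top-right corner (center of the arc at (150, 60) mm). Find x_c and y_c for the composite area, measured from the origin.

Part | A | x̄ᵢ | ȳᵢ | A·x̄ᵢ | A·ȳᵢ
plate | 9000.00 | 75.00 | 30.00 | 675000.00 | 270000.00
removed quarter-circle | -490.87 | 139.39 | 49.39 | -68422.74 | -24244.10
Σ | 8509.13 |  |  | 606577.26 | 245755.90
x_c = 606577.26 / 8509.13 = 71.29 mm
y_c = 245755.90 / 8509.13 = 28.88 mm

x_c = 71.29 mm, y_c = 28.88 mm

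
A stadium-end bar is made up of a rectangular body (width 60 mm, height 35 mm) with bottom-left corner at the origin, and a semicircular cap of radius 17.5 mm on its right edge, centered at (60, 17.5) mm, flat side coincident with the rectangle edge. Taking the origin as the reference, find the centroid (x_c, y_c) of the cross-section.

rectangular body: A = 60 × 35 = 2100.00, centroid at (30.00, 17.50).
semicircular end: A = ½π·17.5² = 481.06, centroid at (67.43, 17.50).
ΣA = 2581.06 mm²
ΣAx_c = (2100.00)(30.00) + (481.06)(67.43) = 95436.30 mm³
ΣAy_c = (2100.00)(17.50) + (481.06)(17.50) = 45168.49 mm³
x_c = 95436.30 / 2581.06 = 36.98 mm
y_c = 45168.49 / 2581.06 = 17.50 mm

x_c = 36.98 mm, y_c = 17.50 mm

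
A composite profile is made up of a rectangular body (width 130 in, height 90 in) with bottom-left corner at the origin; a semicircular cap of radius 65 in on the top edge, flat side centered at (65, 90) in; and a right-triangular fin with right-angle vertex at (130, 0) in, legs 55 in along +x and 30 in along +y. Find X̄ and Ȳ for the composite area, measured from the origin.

rectangular body: A = 130 × 90 = 11700.00, centroid at (65.00, 45.00).
semicircular top: A = ½π·65² = 6636.61, centroid at (65.00, 117.59).
triangular fin: A = ½·55·30 = 825.00, centroid at (148.33, 10.00).
ΣA = 19161.61 in², ΣAX̄ = 1314254.94 in³, ΣAȲ = 1315128.64 in³.
X̄ = 1314254.94/19161.61 = 68.59 in; Ȳ = 1315128.64/19161.61 = 68.63 in.

X̄ = 68.59 in, Ȳ = 68.63 in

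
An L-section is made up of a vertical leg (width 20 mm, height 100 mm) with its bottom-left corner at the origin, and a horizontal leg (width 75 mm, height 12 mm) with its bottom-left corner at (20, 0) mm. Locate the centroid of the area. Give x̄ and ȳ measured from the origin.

x̄ = 24.74 mm, ȳ = 36.34 mm

vertical leg: A = 20 × 100 = 2000.00, centroid at (10.00, 50.00).
horizontal leg: A = 75 × 12 = 900.00, centroid at (57.50, 6.00).
ΣA = 2900.00 mm²
ΣAx̄ = (2000.00)(10.00) + (900.00)(57.50) = 71750.00 mm³
ΣAȳ = (2000.00)(50.00) + (900.00)(6.00) = 105400.00 mm³
x̄ = 71750.00 / 2900.00 = 24.74 mm
ȳ = 105400.00 / 2900.00 = 36.34 mm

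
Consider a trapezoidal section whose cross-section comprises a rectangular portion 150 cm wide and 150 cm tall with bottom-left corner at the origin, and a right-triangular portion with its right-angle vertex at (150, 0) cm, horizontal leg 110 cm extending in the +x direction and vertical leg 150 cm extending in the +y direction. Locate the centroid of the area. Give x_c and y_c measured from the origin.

Part | A | x̄ᵢ | ȳᵢ | A·x̄ᵢ | A·ȳᵢ
rectangular portion | 22500.00 | 75.00 | 75.00 | 1687500.00 | 1687500.00
triangular portion | 8250.00 | 186.67 | 50.00 | 1540000.00 | 412500.00
Σ | 30750.00 |  |  | 3227500.00 | 2100000.00
x_c = 3227500.00 / 30750.00 = 104.96 cm
y_c = 2100000.00 / 30750.00 = 68.29 cm

x_c = 104.96 cm, y_c = 68.29 cm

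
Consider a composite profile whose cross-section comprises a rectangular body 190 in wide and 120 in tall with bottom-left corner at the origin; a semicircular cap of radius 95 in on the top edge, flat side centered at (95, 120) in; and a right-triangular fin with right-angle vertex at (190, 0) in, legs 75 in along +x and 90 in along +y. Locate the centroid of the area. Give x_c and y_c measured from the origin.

Part | A | x̄ᵢ | ȳᵢ | A·x̄ᵢ | A·ȳᵢ
rectangular body | 22800.00 | 95.00 | 60.00 | 2166000.00 | 1368000.00
semicircular top | 14176.44 | 95.00 | 160.32 | 1346761.50 | 2272755.76
triangular fin | 3375.00 | 215.00 | 30.00 | 725625.00 | 101250.00
Σ | 40351.44 |  |  | 4238386.50 | 3742005.76
x_c = 4238386.50 / 40351.44 = 105.04 in
y_c = 3742005.76 / 40351.44 = 92.74 in

x_c = 105.04 in, y_c = 92.74 in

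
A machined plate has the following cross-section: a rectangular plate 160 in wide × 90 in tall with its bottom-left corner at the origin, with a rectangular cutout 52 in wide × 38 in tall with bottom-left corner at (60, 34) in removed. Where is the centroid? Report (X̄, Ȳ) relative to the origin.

Part | A | x̄ᵢ | ȳᵢ | A·x̄ᵢ | A·ȳᵢ
plate | 14400.00 | 80.00 | 45.00 | 1152000.00 | 648000.00
hole | -1976.00 | 86.00 | 53.00 | -169936.00 | -104728.00
Σ | 12424.00 |  |  | 982064.00 | 543272.00
X̄ = 982064.00 / 12424.00 = 79.05 in
Ȳ = 543272.00 / 12424.00 = 43.73 in

X̄ = 79.05 in, Ȳ = 43.73 in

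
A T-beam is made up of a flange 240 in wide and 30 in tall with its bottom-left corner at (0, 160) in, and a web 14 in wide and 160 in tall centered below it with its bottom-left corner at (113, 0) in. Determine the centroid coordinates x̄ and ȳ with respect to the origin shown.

Part | A | x̄ᵢ | ȳᵢ | A·x̄ᵢ | A·ȳᵢ
web | 2240.00 | 120.00 | 80.00 | 268800.00 | 179200.00
flange | 7200.00 | 120.00 | 175.00 | 864000.00 | 1260000.00
Σ | 9440.00 |  |  | 1132800.00 | 1439200.00
x̄ = 1132800.00 / 9440.00 = 120.00 in
ȳ = 1439200.00 / 9440.00 = 152.46 in

x̄ = 120.00 in, ȳ = 152.46 in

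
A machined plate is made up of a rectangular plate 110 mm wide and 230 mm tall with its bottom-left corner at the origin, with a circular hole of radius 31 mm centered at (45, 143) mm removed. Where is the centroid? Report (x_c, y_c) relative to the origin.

x_c = 56.36 mm, y_c = 111.21 mm

plate: A = 110 × 230 = 25300.00, centroid at (55.00, 115.00).
hole: A = −π·31² = -3019.07, centroid at (45.00, 143.00).
ΣA = 22280.93 mm²
ΣAx_c = (25300.00)(55.00) + (-3019.07)(45.00) = 1255641.83 mm³
ΣAy_c = (25300.00)(115.00) + (-3019.07)(143.00) = 2477772.91 mm³
x_c = 1255641.83 / 22280.93 = 56.36 mm
y_c = 2477772.91 / 22280.93 = 111.21 mm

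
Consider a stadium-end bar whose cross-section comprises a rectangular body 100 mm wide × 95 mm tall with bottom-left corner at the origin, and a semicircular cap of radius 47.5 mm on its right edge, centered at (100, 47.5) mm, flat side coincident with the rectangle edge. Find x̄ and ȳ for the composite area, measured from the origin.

x̄ = 69.06 mm, ȳ = 47.50 mm

Part | A | x̄ᵢ | ȳᵢ | A·x̄ᵢ | A·ȳᵢ
rectangular body | 9500.00 | 50.00 | 47.50 | 475000.00 | 451250.00
semicircular end | 3544.11 | 120.16 | 47.50 | 425858.84 | 168345.19
Σ | 13044.11 |  |  | 900858.84 | 619595.19
x̄ = 900858.84 / 13044.11 = 69.06 mm
ȳ = 619595.19 / 13044.11 = 47.50 mm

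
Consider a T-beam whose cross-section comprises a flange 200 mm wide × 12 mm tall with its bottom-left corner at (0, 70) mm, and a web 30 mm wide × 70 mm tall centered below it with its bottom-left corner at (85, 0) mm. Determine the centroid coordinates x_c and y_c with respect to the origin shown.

Part | A | x̄ᵢ | ȳᵢ | A·x̄ᵢ | A·ȳᵢ
web | 2100.00 | 100.00 | 35.00 | 210000.00 | 73500.00
flange | 2400.00 | 100.00 | 76.00 | 240000.00 | 182400.00
Σ | 4500.00 |  |  | 450000.00 | 255900.00
x_c = 450000.00 / 4500.00 = 100.00 mm
y_c = 255900.00 / 4500.00 = 56.87 mm

x_c = 100.00 mm, y_c = 56.87 mm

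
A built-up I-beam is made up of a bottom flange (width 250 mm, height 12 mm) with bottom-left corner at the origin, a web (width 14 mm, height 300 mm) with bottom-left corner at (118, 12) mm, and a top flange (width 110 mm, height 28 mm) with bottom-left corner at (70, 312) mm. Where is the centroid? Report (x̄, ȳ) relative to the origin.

bottom flange: A = 250 × 12 = 3000.00, centroid at (125.00, 6.00).
web: A = 14 × 300 = 4200.00, centroid at (125.00, 162.00).
top flange: A = 110 × 28 = 3080.00, centroid at (125.00, 326.00).
ΣA = 10280.00 mm²
ΣAx̄ = (3000.00)(125.00) + (4200.00)(125.00) + (3080.00)(125.00) = 1285000.00 mm³
ΣAȳ = (3000.00)(6.00) + (4200.00)(162.00) + (3080.00)(326.00) = 1702480.00 mm³
x̄ = 1285000.00 / 10280.00 = 125.00 mm
ȳ = 1702480.00 / 10280.00 = 165.61 mm

x̄ = 125.00 mm, ȳ = 165.61 mm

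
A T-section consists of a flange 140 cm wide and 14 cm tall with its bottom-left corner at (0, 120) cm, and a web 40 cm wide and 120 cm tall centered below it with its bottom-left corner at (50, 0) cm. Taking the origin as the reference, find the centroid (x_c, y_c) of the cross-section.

web: A = 40 × 120 = 4800.00, centroid at (70.00, 60.00).
flange: A = 140 × 14 = 1960.00, centroid at (70.00, 127.00).
ΣA = 6760.00 cm²
ΣAx_c = (4800.00)(70.00) + (1960.00)(70.00) = 473200.00 cm³
ΣAy_c = (4800.00)(60.00) + (1960.00)(127.00) = 536920.00 cm³
x_c = 473200.00 / 6760.00 = 70.00 cm
y_c = 536920.00 / 6760.00 = 79.43 cm

x_c = 70.00 cm, y_c = 79.43 cm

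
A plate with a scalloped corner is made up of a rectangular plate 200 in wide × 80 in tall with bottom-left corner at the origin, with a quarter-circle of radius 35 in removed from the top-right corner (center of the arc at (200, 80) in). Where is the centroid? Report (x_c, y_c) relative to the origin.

plate: A = 200 × 80 = 16000.00, centroid at (100.00, 40.00).
removed quarter-circle: A = −¼π·35² = -962.11, centroid at (185.15, 65.15).
ΣA = 15037.89 in², ΣAx_c = 1421869.12 in³, ΣAy_c = 577322.65 in³.
x_c = 1421869.12/15037.89 = 94.55 in; y_c = 577322.65/15037.89 = 38.39 in.

x_c = 94.55 in, y_c = 38.39 in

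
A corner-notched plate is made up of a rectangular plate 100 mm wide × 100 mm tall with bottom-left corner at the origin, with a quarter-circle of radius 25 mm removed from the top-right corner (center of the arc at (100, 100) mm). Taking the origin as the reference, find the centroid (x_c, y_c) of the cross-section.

plate: A = 100 × 100 = 10000.00, centroid at (50.00, 50.00).
removed quarter-circle: A = −¼π·25² = -490.87, centroid at (89.39, 89.39).
ΣA = 9509.13 mm²
ΣAx_c = (10000.00)(50.00) + (-490.87)(89.39) = 456120.95 mm³
ΣAy_c = (10000.00)(50.00) + (-490.87)(89.39) = 456120.95 mm³
x_c = 456120.95 / 9509.13 = 47.97 mm
y_c = 456120.95 / 9509.13 = 47.97 mm

x_c = 47.97 mm, y_c = 47.97 mm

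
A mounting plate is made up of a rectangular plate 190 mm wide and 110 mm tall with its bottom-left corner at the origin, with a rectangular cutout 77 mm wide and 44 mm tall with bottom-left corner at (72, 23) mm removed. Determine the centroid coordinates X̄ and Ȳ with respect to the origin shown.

X̄ = 92.00 mm, Ȳ = 56.93 mm

Part | A | x̄ᵢ | ȳᵢ | A·x̄ᵢ | A·ȳᵢ
plate | 20900.00 | 95.00 | 55.00 | 1985500.00 | 1149500.00
hole | -3388.00 | 110.50 | 45.00 | -374374.00 | -152460.00
Σ | 17512.00 |  |  | 1611126.00 | 997040.00
X̄ = 1611126.00 / 17512.00 = 92.00 mm
Ȳ = 997040.00 / 17512.00 = 56.93 mm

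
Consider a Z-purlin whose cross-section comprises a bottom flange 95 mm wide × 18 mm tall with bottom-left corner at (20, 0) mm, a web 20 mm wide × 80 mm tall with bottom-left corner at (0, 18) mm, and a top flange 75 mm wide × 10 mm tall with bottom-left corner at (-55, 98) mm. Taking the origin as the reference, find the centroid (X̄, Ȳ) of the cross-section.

bottom flange: A = 95 × 18 = 1710.00, centroid at (67.50, 9.00).
web: A = 20 × 80 = 1600.00, centroid at (10.00, 58.00).
top flange: A = 75 × 10 = 750.00, centroid at (-17.50, 103.00).
ΣA = 4060.00 mm², ΣAX̄ = 118300.00 mm³, ΣAȲ = 185440.00 mm³.
X̄ = 118300.00/4060.00 = 29.14 mm; Ȳ = 185440.00/4060.00 = 45.67 mm.

X̄ = 29.14 mm, Ȳ = 45.67 mm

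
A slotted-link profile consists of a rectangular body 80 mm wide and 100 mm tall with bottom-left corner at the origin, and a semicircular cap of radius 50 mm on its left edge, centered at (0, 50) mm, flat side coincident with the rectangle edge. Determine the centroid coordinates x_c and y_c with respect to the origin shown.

rectangular body: A = 80 × 100 = 8000.00, centroid at (40.00, 50.00).
semicircular end: A = ½π·50² = 3926.99, centroid at (-21.22, 50.00).
ΣA = 11926.99 mm²
ΣAx_c = (8000.00)(40.00) + (3926.99)(-21.22) = 236666.67 mm³
ΣAy_c = (8000.00)(50.00) + (3926.99)(50.00) = 596349.54 mm³
x_c = 236666.67 / 11926.99 = 19.84 mm
y_c = 596349.54 / 11926.99 = 50.00 mm

x_c = 19.84 mm, y_c = 50.00 mm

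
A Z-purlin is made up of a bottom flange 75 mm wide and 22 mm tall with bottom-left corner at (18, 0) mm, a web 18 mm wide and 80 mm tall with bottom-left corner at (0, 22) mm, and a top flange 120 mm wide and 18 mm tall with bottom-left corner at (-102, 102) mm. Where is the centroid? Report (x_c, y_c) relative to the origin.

bottom flange: A = 75 × 22 = 1650.00, centroid at (55.50, 11.00).
web: A = 18 × 80 = 1440.00, centroid at (9.00, 62.00).
top flange: A = 120 × 18 = 2160.00, centroid at (-42.00, 111.00).
ΣA = 5250.00 mm², ΣAx_c = 13815.00 mm³, ΣAy_c = 347190.00 mm³.
x_c = 13815.00/5250.00 = 2.63 mm; y_c = 347190.00/5250.00 = 66.13 mm.

x_c = 2.63 mm, y_c = 66.13 mm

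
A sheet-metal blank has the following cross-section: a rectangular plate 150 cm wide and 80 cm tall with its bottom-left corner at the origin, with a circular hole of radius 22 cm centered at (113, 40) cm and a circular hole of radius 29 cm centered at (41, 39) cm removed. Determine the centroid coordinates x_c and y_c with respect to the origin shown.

plate: A = 150 × 80 = 12000.00, centroid at (75.00, 40.00).
hole 1: A = −π·22² = -1520.53, centroid at (113.00, 40.00).
hole 2: A = −π·29² = -2642.08, centroid at (41.00, 39.00).
ΣA = 7837.39 cm², ΣAx_c = 619854.76 cm³, ΣAy_c = 316137.67 cm³.
x_c = 619854.76/7837.39 = 79.09 cm; y_c = 316137.67/7837.39 = 40.34 cm.

x_c = 79.09 cm, y_c = 40.34 cm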